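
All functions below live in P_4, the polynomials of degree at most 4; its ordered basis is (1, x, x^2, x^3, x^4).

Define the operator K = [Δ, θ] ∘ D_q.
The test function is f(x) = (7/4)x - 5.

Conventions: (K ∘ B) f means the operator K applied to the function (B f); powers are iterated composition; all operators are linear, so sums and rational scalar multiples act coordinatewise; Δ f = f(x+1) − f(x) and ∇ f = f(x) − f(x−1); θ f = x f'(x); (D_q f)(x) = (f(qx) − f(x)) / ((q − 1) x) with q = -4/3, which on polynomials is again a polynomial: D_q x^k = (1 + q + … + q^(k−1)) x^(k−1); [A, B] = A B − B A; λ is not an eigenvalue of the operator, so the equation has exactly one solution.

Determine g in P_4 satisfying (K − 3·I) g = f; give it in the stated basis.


g(x) = -(7/12)x + 5/3

write g with unknown coordinates in the stated basis and equate coefficients in (K − 3·I) g = f
solving from the highest basis element down gives g = -(7/12)x + 5/3
check: K g = 0
so K g − 3·g = (7/4)x - 5 = f ✓


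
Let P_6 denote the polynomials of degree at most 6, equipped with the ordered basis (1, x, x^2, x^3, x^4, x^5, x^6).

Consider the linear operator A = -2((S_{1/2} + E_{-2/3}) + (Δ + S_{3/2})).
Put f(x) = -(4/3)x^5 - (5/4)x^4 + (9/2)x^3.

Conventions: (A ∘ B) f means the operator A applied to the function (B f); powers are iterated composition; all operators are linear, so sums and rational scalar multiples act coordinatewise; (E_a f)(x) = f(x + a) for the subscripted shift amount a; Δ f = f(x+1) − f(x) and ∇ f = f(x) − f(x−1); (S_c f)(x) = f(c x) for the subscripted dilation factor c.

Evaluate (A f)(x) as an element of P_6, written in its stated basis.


S_{1/2} f = -(1/24)x^5 - (5/64)x^4 + (9/16)x^3
E_{-2/3} f = -(4/3)x^5 + (115/36)x^4 + (103/54)x^3 - (679/81)x^2 + (1498/243)x - 1024/729
(S_{1/2} + E_{-2/3}) f = -(11/8)x^5 + (1795/576)x^4 + (1067/432)x^3 - (679/81)x^2 + (1498/243)x - 1024/729
Δ f = -(20/3)x^4 - (55/3)x^3 - (22/3)x^2 + (11/6)x + 23/12
S_{3/2} f = -(81/8)x^5 - (405/64)x^4 + (243/16)x^3
(Δ + S_{3/2}) f = -(81/8)x^5 - (2495/192)x^4 - (151/48)x^3 - (22/3)x^2 + (11/6)x + 23/12
((S_{1/2} + E_{-2/3}) + (Δ + S_{3/2})) f = -(23/2)x^5 - (2845/288)x^4 - (73/108)x^3 - (1273/81)x^2 + (3887/486)x + 1493/2916
(-2((S_{1/2} + E_{-2/3}) + (Δ + S_{3/2}))) f = 23x^5 + (2845/144)x^4 + (73/54)x^3 + (2546/81)x^2 - (3887/243)x - 1493/1458

the result is g(x) = 23x^5 + (2845/144)x^4 + (73/54)x^3 + (2546/81)x^2 - (3887/243)x - 1493/1458


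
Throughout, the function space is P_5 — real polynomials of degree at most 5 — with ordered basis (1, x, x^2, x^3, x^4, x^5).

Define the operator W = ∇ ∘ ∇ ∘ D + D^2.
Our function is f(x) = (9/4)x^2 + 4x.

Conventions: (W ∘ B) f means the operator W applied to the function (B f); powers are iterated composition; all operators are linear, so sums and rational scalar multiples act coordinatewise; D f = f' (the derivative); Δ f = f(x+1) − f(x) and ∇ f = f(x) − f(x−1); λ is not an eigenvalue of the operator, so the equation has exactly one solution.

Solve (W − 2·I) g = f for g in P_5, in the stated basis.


the image equals g(x) = -(9/8)x^2 - 2x - 9/8

write g with unknown coordinates in the stated basis and equate coefficients in (W − 2·I) g = f
solving from the highest basis element down gives g = -(9/8)x^2 - 2x - 9/8
check: W g = -9/4
so W g − 2·g = (9/4)x^2 + 4x = f ✓


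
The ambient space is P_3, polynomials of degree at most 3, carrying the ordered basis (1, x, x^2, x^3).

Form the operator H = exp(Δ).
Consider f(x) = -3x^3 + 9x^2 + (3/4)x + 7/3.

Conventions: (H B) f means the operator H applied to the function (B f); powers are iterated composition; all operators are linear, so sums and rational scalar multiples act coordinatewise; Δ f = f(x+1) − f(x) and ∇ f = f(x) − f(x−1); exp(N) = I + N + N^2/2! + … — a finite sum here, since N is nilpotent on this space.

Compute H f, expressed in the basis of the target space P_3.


order-1 term: -9x^2 + 9x + 27/4
order-2 term: -9x
order-3 term: -3
the series for exp(Δ) f terminates at order 3
exp(Δ) f = -3x^3 + (3/4)x + 73/12

the image equals g(x) = -3x^3 + (3/4)x + 73/12


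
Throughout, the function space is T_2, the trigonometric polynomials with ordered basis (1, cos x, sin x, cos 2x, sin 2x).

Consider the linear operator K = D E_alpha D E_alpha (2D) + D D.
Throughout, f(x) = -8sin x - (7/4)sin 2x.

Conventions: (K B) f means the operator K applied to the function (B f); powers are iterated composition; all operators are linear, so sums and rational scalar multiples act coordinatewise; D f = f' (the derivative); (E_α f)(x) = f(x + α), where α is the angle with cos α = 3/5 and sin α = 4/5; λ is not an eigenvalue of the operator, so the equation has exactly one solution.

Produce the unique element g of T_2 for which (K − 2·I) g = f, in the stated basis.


write g with unknown coordinates in the stated basis and equate coefficients in (K − 2·I) g = f
solving from the highest basis element down gives g = (112/37)cos x + (216/37)sin x + (3689/61753)cos 2x + (31941/494024)sin 2x
check: K g = (224/37)cos x + (136/37)sin x + (7378/61753)cos 2x - (200165/123506)sin 2x
so K g − 2·g = -8sin x - (7/4)sin 2x = f ✓

g(x) = (112/37)cos x + (216/37)sin x + (3689/61753)cos 2x + (31941/494024)sin 2x


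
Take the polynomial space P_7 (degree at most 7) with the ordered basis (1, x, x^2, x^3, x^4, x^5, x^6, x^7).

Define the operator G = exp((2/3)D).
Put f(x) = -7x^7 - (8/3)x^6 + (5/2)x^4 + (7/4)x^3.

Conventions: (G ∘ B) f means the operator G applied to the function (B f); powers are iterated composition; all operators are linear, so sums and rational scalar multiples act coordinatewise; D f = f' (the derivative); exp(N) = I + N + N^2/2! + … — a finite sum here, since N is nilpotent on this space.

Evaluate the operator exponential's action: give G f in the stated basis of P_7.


the image equals g(x) = -7x^7 - (106/3)x^6 - 76x^5 - (4745/54)x^4 - (18073/324)x^3 - (923/54)x^2 - (811/729)x + 806/2187

order-1 term: -(98/3)x^6 - (32/3)x^5 + (20/3)x^3 + (7/2)x^2
order-2 term: -(196/3)x^5 - (160/9)x^4 + (20/3)x^2 + (7/3)x
order-3 term: -(1960/27)x^4 - (1280/81)x^3 + (80/27)x + 14/27
order-4 term: -(3920/81)x^3 - (640/81)x^2 + 40/81
order-5 term: -(1568/81)x^2 - (512/243)x
order-6 term: -(3136/729)x - 512/2187
order-7 term: -896/2187
the series for exp((2/3)D) f terminates at order 7
exp((2/3)D) f = -7x^7 - (106/3)x^6 - 76x^5 - (4745/54)x^4 - (18073/324)x^3 - (923/54)x^2 - (811/729)x + 806/2187


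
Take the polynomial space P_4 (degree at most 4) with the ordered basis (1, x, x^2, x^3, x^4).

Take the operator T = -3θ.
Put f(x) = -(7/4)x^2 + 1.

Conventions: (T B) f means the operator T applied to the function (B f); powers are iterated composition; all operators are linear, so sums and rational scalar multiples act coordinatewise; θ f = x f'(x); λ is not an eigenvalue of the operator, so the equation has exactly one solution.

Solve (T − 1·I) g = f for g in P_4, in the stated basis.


write g with unknown coordinates in the stated basis and equate coefficients in (T − 1·I) g = f
solving from the highest basis element down gives g = (1/4)x^2 - 1
check: T g = -(3/2)x^2
so T g − 1·g = -(7/4)x^2 + 1 = f ✓

the image equals g(x) = (1/4)x^2 - 1


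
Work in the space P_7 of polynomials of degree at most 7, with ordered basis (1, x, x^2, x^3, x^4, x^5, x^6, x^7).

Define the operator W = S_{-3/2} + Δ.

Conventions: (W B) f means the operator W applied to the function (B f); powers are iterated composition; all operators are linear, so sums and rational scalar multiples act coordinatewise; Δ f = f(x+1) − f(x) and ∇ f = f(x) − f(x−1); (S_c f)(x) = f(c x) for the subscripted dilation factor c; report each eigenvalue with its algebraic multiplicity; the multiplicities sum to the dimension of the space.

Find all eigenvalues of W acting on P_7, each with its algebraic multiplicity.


image of 1: 1
image of x: -(3/2)x + 1
image of x^2: (9/4)x^2 + 2x + 1
image of x^3: -(27/8)x^3 + 3x^2 + 3x + 1
image of x^4: (81/16)x^4 + 4x^3 + 6x^2 + 4x + 1
image of x^5: -(243/32)x^5 + 5x^4 + 10x^3 + 10x^2 + 5x + 1
image of x^6: (729/64)x^6 + 6x^5 + 15x^4 + 20x^3 + 15x^2 + 6x + 1
image of x^7: -(2187/128)x^7 + 7x^6 + 21x^5 + 35x^4 + 35x^3 + 21x^2 + 7x + 1
the matrix is upper triangular; its diagonal is (1, -3/2, 9/4, -27/8, 81/16, -243/32, 729/64, -2187/128)
for a triangular matrix the eigenvalues are the diagonal entries, with algebraic multiplicity their repetition count

λ = -2187/128 (multiplicity 1), λ = -243/32 (multiplicity 1), λ = -27/8 (multiplicity 1), λ = -3/2 (multiplicity 1), λ = 1 (multiplicity 1), λ = 9/4 (multiplicity 1), λ = 81/16 (multiplicity 1), λ = 729/64 (multiplicity 1)


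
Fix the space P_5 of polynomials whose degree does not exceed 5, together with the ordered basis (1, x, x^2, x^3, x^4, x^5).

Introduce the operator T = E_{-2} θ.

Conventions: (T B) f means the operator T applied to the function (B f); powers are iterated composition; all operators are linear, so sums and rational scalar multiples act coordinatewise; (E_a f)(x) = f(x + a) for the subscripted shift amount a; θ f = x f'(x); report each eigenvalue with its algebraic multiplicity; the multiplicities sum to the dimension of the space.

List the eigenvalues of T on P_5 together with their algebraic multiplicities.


image of 1: 0
image of x: x - 2
image of x^2: 2x^2 - 8x + 8
image of x^3: 3x^3 - 18x^2 + 36x - 24
image of x^4: 4x^4 - 32x^3 + 96x^2 - 128x + 64
image of x^5: 5x^5 - 50x^4 + 200x^3 - 400x^2 + 400x - 160
the matrix is upper triangular; its diagonal is (0, 1, 2, 3, 4, 5)
for a triangular matrix the eigenvalues are the diagonal entries, with algebraic multiplicity their repetition count

λ = 0 (multiplicity 1), λ = 1 (multiplicity 1), λ = 2 (multiplicity 1), λ = 3 (multiplicity 1), λ = 4 (multiplicity 1), λ = 5 (multiplicity 1)


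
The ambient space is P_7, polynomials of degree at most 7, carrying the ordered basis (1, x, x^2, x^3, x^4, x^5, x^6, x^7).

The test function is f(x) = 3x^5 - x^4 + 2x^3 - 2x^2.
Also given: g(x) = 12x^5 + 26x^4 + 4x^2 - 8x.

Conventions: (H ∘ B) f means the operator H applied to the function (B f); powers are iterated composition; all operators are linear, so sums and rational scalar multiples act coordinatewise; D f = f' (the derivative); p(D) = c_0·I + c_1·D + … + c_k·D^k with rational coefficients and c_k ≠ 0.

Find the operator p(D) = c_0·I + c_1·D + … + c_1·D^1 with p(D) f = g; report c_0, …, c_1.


D^0 f = 3x^5 - x^4 + 2x^3 - 2x^2
D^1 f = 15x^4 - 4x^3 + 6x^2 - 4x
matching coefficients of g against c_0 f + c_1 Df + … from the top degree down determines the c_i
solution: c_0 = 4, c_1 = 2

c_0 = 4, c_1 = 2


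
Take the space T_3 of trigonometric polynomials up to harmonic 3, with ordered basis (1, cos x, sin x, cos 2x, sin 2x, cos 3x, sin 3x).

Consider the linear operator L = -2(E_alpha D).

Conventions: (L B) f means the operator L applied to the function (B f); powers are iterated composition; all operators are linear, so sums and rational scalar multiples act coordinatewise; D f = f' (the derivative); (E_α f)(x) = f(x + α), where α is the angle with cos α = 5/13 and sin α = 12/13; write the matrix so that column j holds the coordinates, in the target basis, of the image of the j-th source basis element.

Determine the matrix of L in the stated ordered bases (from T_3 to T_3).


image of 1: 0
image of cos x: (24/13)cos x + (10/13)sin x
image of sin x: -(10/13)cos x + (24/13)sin x
image of cos 2x: (480/169)cos 2x - (476/169)sin 2x
image of sin 2x: (476/169)cos 2x + (480/169)sin 2x
image of cos 3x: -(4968/2197)cos 3x - (12210/2197)sin 3x
image of sin 3x: (12210/2197)cos 3x - (4968/2197)sin 3x
each image's coordinates form column j of the matrix

the matrix is [[0, 0, 0, 0, 0, 0, 0]; [0, 24/13, -10/13, 0, 0, 0, 0]; [0, 10/13, 24/13, 0, 0, 0, 0]; [0, 0, 0, 480/169, 476/169, 0, 0]; [0, 0, 0, -476/169, 480/169, 0, 0]; [0, 0, 0, 0, 0, -4968/2197, 12210/2197]; [0, 0, 0, 0, 0, -12210/2197, -4968/2197]] (rows listed top to bottom)


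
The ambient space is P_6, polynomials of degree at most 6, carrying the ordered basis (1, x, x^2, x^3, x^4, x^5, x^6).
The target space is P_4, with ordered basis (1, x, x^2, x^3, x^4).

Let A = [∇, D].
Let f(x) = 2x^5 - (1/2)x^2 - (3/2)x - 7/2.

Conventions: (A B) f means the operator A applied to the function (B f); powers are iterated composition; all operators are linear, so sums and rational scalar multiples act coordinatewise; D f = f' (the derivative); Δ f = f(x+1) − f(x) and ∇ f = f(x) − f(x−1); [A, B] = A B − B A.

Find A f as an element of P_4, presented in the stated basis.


D f = 10x^4 - x - 3/2
∇ D f = 40x^3 - 60x^2 + 40x - 11
∇ f = 10x^4 - 20x^3 + 20x^2 - 11x + 1
D ∇ f = 40x^3 - 60x^2 + 40x - 11
[∇, D] f = 0

the image equals g(x) = 0


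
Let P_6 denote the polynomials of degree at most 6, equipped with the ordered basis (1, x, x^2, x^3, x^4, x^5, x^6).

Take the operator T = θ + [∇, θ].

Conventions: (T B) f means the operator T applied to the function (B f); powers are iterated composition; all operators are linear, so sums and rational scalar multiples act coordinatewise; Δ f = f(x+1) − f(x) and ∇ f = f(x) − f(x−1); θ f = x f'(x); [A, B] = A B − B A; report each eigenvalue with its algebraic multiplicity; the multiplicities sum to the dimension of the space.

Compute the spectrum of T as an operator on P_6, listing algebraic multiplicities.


image of 1: 0
image of x: x + 1
image of x^2: 2x^2 + 2x - 2
image of x^3: 3x^3 + 3x^2 - 6x + 3
image of x^4: 4x^4 + 4x^3 - 12x^2 + 12x - 4
image of x^5: 5x^5 + 5x^4 - 20x^3 + 30x^2 - 20x + 5
image of x^6: 6x^6 + 6x^5 - 30x^4 + 60x^3 - 60x^2 + 30x - 6
the matrix is upper triangular; its diagonal is (0, 1, 2, 3, 4, 5, 6)
for a triangular matrix the eigenvalues are the diagonal entries, with algebraic multiplicity their repetition count

λ = 0 (multiplicity 1), λ = 1 (multiplicity 1), λ = 2 (multiplicity 1), λ = 3 (multiplicity 1), λ = 4 (multiplicity 1), λ = 5 (multiplicity 1), λ = 6 (multiplicity 1)


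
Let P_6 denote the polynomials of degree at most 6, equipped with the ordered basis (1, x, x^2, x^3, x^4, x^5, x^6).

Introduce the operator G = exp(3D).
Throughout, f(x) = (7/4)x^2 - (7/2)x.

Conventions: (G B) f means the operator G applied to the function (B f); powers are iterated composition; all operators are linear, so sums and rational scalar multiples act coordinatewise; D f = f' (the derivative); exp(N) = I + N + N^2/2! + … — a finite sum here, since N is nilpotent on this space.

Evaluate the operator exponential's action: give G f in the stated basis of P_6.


order-1 term: (21/2)x - 21/2
order-2 term: 63/4
the series for exp(3D) f terminates at order 2
exp(3D) f = (7/4)x^2 + 7x + 21/4

g(x) = (7/4)x^2 + 7x + 21/4


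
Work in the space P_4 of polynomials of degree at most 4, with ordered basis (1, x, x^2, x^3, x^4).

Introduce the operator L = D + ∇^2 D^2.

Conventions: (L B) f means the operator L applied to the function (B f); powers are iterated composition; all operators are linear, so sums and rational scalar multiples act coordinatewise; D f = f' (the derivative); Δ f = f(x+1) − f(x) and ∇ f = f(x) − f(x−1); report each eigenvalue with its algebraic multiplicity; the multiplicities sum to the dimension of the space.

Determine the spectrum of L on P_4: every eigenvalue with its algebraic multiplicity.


image of 1: 0
image of x: 1
image of x^2: 2x
image of x^3: 3x^2
image of x^4: 4x^3 + 24
the matrix is upper triangular; its diagonal is (0, 0, 0, 0, 0)
for a triangular matrix the eigenvalues are the diagonal entries, with algebraic multiplicity their repetition count

λ = 0 (multiplicity 5)


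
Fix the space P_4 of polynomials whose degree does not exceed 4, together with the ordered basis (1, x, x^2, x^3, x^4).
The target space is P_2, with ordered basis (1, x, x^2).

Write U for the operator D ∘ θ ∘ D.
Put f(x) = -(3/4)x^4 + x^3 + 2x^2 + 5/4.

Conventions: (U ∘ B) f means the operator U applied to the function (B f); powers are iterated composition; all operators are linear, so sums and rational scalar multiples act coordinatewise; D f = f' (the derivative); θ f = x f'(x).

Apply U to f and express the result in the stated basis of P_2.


D f = -3x^3 + 3x^2 + 4x
θ D f = -9x^3 + 6x^2 + 4x
D θ D f = -27x^2 + 12x + 4

g(x) = -27x^2 + 12x + 4


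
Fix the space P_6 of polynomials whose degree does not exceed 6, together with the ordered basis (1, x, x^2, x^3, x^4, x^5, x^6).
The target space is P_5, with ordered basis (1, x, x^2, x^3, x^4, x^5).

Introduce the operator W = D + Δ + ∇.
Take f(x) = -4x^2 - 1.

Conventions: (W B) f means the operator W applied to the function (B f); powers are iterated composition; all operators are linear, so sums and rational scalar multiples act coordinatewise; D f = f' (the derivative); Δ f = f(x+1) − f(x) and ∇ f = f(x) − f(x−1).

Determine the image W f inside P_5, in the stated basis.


g(x) = -24x

D f = -8x
Δ f = -8x - 4
∇ f = -8x + 4
(D + Δ + ∇) f = -24x


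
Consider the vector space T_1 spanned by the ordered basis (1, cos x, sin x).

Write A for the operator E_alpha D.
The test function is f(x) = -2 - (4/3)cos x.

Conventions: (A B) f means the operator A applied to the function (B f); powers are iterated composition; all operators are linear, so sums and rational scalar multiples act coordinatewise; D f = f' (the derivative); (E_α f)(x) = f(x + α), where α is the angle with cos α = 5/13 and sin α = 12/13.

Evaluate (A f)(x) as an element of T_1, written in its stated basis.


g(x) = (16/13)cos x + (20/39)sin x

D f = (4/3)sin x
E_alpha D f = (16/13)cos x + (20/39)sin x


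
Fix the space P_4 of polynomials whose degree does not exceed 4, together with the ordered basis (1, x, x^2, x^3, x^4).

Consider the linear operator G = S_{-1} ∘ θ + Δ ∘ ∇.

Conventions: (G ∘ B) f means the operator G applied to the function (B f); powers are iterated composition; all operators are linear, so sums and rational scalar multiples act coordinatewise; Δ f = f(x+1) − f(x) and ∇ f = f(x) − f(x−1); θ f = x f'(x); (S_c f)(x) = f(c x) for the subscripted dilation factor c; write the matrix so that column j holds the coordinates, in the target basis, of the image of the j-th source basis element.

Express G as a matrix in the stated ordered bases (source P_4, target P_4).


image of 1: 0
image of x: -x
image of x^2: 2x^2 + 2
image of x^3: -3x^3 + 6x
image of x^4: 4x^4 + 12x^2 + 2
each image's coordinates form column j of the matrix

the matrix is [[0, 0, 2, 0, 2]; [0, -1, 0, 6, 0]; [0, 0, 2, 0, 12]; [0, 0, 0, -3, 0]; [0, 0, 0, 0, 4]] (rows listed top to bottom)


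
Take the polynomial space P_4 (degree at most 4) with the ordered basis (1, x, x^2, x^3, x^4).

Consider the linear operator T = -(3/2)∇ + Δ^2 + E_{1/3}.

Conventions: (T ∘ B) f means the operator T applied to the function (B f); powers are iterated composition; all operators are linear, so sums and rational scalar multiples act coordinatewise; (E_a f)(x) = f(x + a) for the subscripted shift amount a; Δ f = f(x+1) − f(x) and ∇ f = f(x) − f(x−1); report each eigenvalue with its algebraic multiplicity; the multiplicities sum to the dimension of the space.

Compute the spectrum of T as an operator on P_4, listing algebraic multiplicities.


image of 1: 1
image of x: x - 7/6
image of x^2: x^2 - (7/3)x + 65/18
image of x^3: x^3 - (7/2)x^2 + (65/6)x + 245/54
image of x^4: x^4 - (14/3)x^3 + (65/3)x^2 + (490/27)x + 2513/162
the matrix is upper triangular; its diagonal is (1, 1, 1, 1, 1)
for a triangular matrix the eigenvalues are the diagonal entries, with algebraic multiplicity their repetition count

λ = 1 (multiplicity 5)


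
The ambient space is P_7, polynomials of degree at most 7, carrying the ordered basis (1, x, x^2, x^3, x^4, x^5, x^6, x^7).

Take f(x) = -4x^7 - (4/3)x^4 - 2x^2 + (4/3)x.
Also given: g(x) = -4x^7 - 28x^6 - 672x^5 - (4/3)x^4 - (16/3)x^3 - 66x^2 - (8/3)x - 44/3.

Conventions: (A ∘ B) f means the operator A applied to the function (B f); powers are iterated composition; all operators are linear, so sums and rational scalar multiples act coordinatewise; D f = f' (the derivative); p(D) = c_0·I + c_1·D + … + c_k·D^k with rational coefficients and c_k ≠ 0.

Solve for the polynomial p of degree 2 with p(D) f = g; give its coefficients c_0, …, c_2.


c_0 = 1, c_1 = 1, c_2 = 4

D^0 f = -4x^7 - (4/3)x^4 - 2x^2 + (4/3)x
D^1 f = -28x^6 - (16/3)x^3 - 4x + 4/3
D^2 f = -168x^5 - 16x^2 - 4
matching coefficients of g against c_0 f + c_1 Df + … from the top degree down determines the c_i
solution: c_0 = 1, c_1 = 1, c_2 = 4


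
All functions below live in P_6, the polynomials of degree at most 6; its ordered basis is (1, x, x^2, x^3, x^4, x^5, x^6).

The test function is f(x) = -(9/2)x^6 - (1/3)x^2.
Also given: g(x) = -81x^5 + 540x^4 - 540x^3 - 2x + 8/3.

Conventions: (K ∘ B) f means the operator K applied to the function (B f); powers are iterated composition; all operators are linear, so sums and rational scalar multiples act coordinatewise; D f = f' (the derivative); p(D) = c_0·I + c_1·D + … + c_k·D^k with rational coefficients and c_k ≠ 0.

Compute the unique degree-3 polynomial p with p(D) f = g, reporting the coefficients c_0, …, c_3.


p(D) = 3·D − 4·D^2 + D^3, i.e. c_0 = 0, c_1 = 3, c_2 = -4, c_3 = 1

D^0 f = -(9/2)x^6 - (1/3)x^2
D^1 f = -27x^5 - (2/3)x
D^2 f = -135x^4 - 2/3
D^3 f = -540x^3
matching coefficients of g against c_0 f + c_1 Df + … from the top degree down determines the c_i
solution: c_0 = 0, c_1 = 3, c_2 = -4, c_3 = 1


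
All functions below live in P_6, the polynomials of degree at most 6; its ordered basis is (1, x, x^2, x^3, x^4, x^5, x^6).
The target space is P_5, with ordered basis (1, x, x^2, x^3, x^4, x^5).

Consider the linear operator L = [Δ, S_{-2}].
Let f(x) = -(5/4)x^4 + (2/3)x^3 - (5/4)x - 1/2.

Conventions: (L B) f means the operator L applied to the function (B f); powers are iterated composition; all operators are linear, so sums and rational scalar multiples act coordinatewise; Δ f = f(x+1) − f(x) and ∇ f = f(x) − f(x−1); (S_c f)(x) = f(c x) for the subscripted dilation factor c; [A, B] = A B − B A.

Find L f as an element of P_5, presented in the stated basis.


g(x) = -120x^3 - 114x^2 - 102x - 21

S_{-2} f = -20x^4 - (16/3)x^3 + (5/2)x - 1/2
Δ S_{-2} f = -80x^3 - 136x^2 - 96x - 137/6
Δ f = -5x^3 - (11/2)x^2 - 3x - 11/6
S_{-2} Δ f = 40x^3 - 22x^2 + 6x - 11/6
[Δ, S_{-2}] f = -120x^3 - 114x^2 - 102x - 21


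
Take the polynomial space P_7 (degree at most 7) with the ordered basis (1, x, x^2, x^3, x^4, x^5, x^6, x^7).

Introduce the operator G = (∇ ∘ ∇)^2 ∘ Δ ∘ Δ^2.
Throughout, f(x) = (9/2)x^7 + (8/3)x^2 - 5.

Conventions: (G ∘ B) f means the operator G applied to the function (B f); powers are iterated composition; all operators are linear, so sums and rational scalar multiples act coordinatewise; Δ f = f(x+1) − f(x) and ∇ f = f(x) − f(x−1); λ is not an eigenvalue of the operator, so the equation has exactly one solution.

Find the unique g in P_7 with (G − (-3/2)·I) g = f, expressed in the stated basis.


write g with unknown coordinates in the stated basis and equate coefficients in (G − (-3/2)·I) g = f
solving from the highest basis element down gives g = 3x^7 + (16/9)x^2 - 30250/3
check: G g = 15120
so G g − (-3/2)·g = (9/2)x^7 + (8/3)x^2 - 5 = f ✓

the image equals g(x) = 3x^7 + (16/9)x^2 - 30250/3


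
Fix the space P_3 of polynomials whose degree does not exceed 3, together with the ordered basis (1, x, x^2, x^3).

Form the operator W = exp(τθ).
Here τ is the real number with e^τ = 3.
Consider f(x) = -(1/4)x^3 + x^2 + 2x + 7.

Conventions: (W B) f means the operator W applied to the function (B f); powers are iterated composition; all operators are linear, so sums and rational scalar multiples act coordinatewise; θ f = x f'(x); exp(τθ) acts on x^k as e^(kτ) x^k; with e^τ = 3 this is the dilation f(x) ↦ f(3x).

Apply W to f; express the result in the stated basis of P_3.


the image equals g(x) = -(27/4)x^3 + 9x^2 + 6x + 7

exp(τθ) x^k = e^(kτ) x^k; with e^τ = 3 this sends x^k to 3^k x^k
x ↦ 3 x
x^2 ↦ 9 x^2
x^3 ↦ 27 x^3
applying this coordinatewise to f: exp(τθ) f = -(27/4)x^3 + 9x^2 + 6x + 7


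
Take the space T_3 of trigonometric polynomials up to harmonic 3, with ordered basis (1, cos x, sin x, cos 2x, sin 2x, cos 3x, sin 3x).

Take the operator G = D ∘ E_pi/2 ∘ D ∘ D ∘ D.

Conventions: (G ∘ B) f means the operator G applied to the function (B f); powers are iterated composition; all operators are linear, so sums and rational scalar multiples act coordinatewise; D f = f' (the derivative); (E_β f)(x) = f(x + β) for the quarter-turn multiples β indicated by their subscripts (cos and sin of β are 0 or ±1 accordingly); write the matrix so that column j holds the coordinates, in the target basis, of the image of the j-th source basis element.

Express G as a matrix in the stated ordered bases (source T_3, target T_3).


image of 1: 0
image of cos x: -sin x
image of sin x: cos x
image of cos 2x: -16cos 2x
image of sin 2x: -16sin 2x
image of cos 3x: 81sin 3x
image of sin 3x: -81cos 3x
each image's coordinates form column j of the matrix

the matrix is [[0, 0, 0, 0, 0, 0, 0]; [0, 0, 1, 0, 0, 0, 0]; [0, -1, 0, 0, 0, 0, 0]; [0, 0, 0, -16, 0, 0, 0]; [0, 0, 0, 0, -16, 0, 0]; [0, 0, 0, 0, 0, 0, -81]; [0, 0, 0, 0, 0, 81, 0]] (rows listed top to bottom)


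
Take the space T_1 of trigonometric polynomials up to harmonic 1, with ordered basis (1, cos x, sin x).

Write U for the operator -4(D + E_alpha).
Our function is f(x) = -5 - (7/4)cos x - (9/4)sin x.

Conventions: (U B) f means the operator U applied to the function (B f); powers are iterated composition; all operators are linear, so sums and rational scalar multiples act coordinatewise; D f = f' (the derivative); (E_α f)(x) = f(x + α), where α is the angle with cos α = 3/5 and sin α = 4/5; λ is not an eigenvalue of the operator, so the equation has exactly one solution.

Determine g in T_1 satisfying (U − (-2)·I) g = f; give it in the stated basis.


write g with unknown coordinates in the stated basis and equate coefficients in (U − (-2)·I) g = f
solving from the highest basis element down gives g = 5/2 - (31/104)cos x + (27/104)sin x
check: U g = -10 - (15/13)cos x - (36/13)sin x
so U g − (-2)·g = -5 - (7/4)cos x - (9/4)sin x = f ✓

the image equals g(x) = 5/2 - (31/104)cos x + (27/104)sin x


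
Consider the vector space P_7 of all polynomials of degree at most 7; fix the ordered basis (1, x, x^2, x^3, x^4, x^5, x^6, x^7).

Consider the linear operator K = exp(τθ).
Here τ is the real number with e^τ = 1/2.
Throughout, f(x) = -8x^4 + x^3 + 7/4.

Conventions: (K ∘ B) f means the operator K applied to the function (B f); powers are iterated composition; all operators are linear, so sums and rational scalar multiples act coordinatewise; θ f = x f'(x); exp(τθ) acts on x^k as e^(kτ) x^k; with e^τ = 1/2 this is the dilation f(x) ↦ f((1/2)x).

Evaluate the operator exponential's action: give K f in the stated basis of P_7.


g(x) = -(1/2)x^4 + (1/8)x^3 + 7/4

exp(τθ) x^k = e^(kτ) x^k; with e^τ = 1/2 this sends x^k to (1/2)^k x^k
x^3 ↦ 1/8 x^3
x^4 ↦ 1/16 x^4
applying this coordinatewise to f: exp(τθ) f = -(1/2)x^4 + (1/8)x^3 + 7/4


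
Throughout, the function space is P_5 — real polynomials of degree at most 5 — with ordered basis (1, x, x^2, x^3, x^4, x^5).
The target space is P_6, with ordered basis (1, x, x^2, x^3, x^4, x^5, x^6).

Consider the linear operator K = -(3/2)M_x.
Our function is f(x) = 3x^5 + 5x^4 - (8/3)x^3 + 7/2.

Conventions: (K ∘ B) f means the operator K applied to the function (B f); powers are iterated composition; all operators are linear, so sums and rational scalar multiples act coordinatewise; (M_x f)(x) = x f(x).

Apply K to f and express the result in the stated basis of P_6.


g(x) = -(9/2)x^6 - (15/2)x^5 + 4x^4 - (21/4)x

M_x f = 3x^6 + 5x^5 - (8/3)x^4 + (7/2)x
(-(3/2)M_x) f = -(9/2)x^6 - (15/2)x^5 + 4x^4 - (21/4)x


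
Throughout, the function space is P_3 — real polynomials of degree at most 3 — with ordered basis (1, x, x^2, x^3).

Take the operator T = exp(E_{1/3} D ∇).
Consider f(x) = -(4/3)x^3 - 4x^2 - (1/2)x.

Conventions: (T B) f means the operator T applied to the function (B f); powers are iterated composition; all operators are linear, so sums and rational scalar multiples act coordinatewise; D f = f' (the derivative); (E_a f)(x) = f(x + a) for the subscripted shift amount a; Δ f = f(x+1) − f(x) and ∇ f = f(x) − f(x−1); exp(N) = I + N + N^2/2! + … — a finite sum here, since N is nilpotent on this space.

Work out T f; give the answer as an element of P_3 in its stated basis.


g(x) = -(4/3)x^3 - 4x^2 - (17/2)x - 20/3

order-1 term: -8x - 20/3
the series for exp(E_{1/3} D ∇) f terminates at order 1
exp(E_{1/3} D ∇) f = -(4/3)x^3 - 4x^2 - (17/2)x - 20/3


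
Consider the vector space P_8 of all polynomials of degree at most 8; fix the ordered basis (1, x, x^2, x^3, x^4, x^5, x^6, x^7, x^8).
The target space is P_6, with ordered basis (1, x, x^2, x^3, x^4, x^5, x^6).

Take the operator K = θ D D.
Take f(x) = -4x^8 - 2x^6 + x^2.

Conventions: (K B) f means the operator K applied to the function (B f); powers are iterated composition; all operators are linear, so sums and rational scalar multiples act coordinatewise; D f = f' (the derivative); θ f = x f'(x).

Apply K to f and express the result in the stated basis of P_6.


D f = -32x^7 - 12x^5 + 2x
D D f = -224x^6 - 60x^4 + 2
θ (D D) f = -1344x^6 - 240x^4

g(x) = -1344x^6 - 240x^4


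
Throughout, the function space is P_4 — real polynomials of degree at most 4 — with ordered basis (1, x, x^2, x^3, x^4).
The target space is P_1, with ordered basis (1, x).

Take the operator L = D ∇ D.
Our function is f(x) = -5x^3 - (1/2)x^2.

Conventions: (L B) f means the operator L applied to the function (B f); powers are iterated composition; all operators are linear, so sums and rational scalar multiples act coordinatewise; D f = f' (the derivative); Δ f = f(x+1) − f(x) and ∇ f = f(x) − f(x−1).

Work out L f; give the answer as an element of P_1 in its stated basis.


the result is g(x) = -30

D f = -15x^2 - x
∇ D f = -30x + 14
D ∇ D f = -30


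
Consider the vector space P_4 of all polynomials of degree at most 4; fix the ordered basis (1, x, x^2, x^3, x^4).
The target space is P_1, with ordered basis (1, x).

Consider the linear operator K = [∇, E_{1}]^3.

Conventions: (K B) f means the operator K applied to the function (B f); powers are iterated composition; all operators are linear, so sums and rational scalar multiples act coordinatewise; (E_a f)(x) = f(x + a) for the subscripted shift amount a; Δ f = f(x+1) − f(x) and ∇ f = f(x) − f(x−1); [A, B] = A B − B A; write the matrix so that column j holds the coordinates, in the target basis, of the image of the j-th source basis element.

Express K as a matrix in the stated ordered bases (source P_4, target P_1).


the matrix is [[0, 0, 0, 0, 0]; [0, 0, 0, 0, 0]] (rows listed top to bottom)

image of 1: 0
image of x: 0
image of x^2: 0
image of x^3: 0
image of x^4: 0
each image's coordinates form column j of the matrix


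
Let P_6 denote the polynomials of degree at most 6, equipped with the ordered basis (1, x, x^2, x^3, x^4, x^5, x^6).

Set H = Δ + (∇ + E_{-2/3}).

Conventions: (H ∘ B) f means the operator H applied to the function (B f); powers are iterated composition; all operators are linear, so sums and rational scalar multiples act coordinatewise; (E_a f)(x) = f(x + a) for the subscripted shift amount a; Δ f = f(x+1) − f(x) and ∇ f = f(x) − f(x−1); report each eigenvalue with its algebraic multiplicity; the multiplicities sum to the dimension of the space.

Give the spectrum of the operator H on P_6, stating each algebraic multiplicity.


λ = 1 (multiplicity 7)

image of 1: 1
image of x: x + 4/3
image of x^2: x^2 + (8/3)x + 4/9
image of x^3: x^3 + 4x^2 + (4/3)x + 46/27
image of x^4: x^4 + (16/3)x^3 + (8/3)x^2 + (184/27)x + 16/81
image of x^5: x^5 + (20/3)x^4 + (40/9)x^3 + (460/27)x^2 + (80/81)x + 454/243
image of x^6: x^6 + 8x^5 + (20/3)x^4 + (920/27)x^3 + (80/27)x^2 + (908/81)x + 64/729
the matrix is upper triangular; its diagonal is (1, 1, 1, 1, 1, 1, 1)
for a triangular matrix the eigenvalues are the diagonal entries, with algebraic multiplicity their repetition count


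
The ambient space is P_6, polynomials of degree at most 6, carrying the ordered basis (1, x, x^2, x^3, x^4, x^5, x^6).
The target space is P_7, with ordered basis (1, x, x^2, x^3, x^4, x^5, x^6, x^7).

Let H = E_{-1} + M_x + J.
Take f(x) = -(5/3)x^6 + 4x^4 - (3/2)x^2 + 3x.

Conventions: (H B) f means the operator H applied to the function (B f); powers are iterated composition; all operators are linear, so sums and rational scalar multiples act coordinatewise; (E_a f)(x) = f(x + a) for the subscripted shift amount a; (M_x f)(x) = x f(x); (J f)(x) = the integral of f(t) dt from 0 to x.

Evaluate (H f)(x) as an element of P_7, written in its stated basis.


E_{-1} f = -(5/3)x^6 + 10x^5 - 21x^4 + (52/3)x^3 - (5/2)x^2 - 13/6
M_x f = -(5/3)x^7 + 4x^5 - (3/2)x^3 + 3x^2
J f = -(5/21)x^7 + (4/5)x^5 - (1/2)x^3 + (3/2)x^2
(E_{-1} + M_x + J) f = -(40/21)x^7 - (5/3)x^6 + (74/5)x^5 - 21x^4 + (46/3)x^3 + 2x^2 - 13/6

the image equals g(x) = -(40/21)x^7 - (5/3)x^6 + (74/5)x^5 - 21x^4 + (46/3)x^3 + 2x^2 - 13/6


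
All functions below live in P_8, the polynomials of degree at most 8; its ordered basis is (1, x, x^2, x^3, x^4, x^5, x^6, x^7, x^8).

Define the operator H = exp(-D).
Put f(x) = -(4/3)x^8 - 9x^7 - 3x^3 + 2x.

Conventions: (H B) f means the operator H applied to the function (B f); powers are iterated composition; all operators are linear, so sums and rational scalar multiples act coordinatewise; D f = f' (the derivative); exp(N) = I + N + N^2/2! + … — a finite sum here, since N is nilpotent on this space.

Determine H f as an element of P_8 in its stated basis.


order-1 term: (32/3)x^7 + 63x^6 + 9x^2 - 2
order-2 term: -(112/3)x^6 - 189x^5 - 9x
order-3 term: (224/3)x^5 + 315x^4 + 3
order-4 term: -(280/3)x^4 - 315x^3
order-5 term: (224/3)x^3 + 189x^2
order-6 term: -(112/3)x^2 - 63x
order-7 term: (32/3)x + 9
order-8 term: -4/3
the series for exp(-D) f terminates at order 8
exp(-D) f = -(4/3)x^8 + (5/3)x^7 + (77/3)x^6 - (343/3)x^5 + (665/3)x^4 - (730/3)x^3 + (482/3)x^2 - (178/3)x + 26/3

the image equals g(x) = -(4/3)x^8 + (5/3)x^7 + (77/3)x^6 - (343/3)x^5 + (665/3)x^4 - (730/3)x^3 + (482/3)x^2 - (178/3)x + 26/3


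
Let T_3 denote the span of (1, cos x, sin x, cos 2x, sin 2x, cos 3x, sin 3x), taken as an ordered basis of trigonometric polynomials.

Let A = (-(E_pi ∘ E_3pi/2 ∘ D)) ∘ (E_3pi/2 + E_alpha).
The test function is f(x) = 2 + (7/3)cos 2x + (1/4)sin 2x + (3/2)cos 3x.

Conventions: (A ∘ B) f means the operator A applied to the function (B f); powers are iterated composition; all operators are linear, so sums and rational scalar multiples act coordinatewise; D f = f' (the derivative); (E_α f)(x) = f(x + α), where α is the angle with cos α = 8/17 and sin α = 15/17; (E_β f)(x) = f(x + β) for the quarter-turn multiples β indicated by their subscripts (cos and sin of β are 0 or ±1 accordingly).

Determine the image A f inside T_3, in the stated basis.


the result is g(x) = -(1345/289)cos 2x + (1980/289)sin 2x + (21996/4913)cos 3x + (19881/4913)sin 3x

E_3pi/2 f = 2 - (7/3)cos 2x - (1/4)sin 2x - (3/2)sin 3x
E_alpha f = 2 - (947/867)cos 2x - (2401/1156)sin 2x - (7332/4913)cos 3x + (1485/9826)sin 3x
(E_3pi/2 + E_alpha) f = 4 - (990/289)cos 2x - (1345/578)sin 2x - (7332/4913)cos 3x - (6627/4913)sin 3x
D (E_3pi/2 + E_alpha) f = -(1345/289)cos 2x + (1980/289)sin 2x - (19881/4913)cos 3x + (21996/4913)sin 3x
E_3pi/2 D (E_3pi/2 + E_alpha) f = (1345/289)cos 2x - (1980/289)sin 2x + (21996/4913)cos 3x + (19881/4913)sin 3x
E_pi E_3pi/2 D (E_3pi/2 + E_alpha) f = (1345/289)cos 2x - (1980/289)sin 2x - (21996/4913)cos 3x - (19881/4913)sin 3x
(-(E_pi ∘ E_3pi/2 ∘ D)) (E_3pi/2 + E_alpha) f = -(1345/289)cos 2x + (1980/289)sin 2x + (21996/4913)cos 3x + (19881/4913)sin 3x


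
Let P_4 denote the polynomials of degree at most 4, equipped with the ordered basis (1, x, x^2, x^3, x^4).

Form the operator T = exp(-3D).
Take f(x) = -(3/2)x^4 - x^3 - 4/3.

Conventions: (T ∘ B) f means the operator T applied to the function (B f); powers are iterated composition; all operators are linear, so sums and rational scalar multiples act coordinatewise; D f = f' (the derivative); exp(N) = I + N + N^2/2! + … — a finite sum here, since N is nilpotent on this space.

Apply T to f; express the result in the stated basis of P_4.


order-1 term: 18x^3 + 9x^2
order-2 term: -81x^2 - 27x
order-3 term: 162x + 27
order-4 term: -243/2
the series for exp(-3D) f terminates at order 4
exp(-3D) f = -(3/2)x^4 + 17x^3 - 72x^2 + 135x - 575/6

g(x) = -(3/2)x^4 + 17x^3 - 72x^2 + 135x - 575/6


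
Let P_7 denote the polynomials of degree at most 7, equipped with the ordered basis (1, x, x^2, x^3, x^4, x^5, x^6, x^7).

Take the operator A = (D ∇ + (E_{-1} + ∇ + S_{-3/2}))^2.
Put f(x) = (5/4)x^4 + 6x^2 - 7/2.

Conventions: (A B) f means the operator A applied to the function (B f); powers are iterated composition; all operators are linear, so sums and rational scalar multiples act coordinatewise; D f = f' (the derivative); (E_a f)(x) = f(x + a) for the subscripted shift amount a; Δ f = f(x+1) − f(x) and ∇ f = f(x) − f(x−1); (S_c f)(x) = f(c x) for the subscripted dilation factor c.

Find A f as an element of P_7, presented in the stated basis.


∇ f = 5x^3 - (15/2)x^2 + 17x - 29/4
D ∇ f = 15x^2 - 15x + 17
E_{-1} f = (5/4)x^4 - 5x^3 + (27/2)x^2 - 17x + 15/4
∇ f = 5x^3 - (15/2)x^2 + 17x - 29/4
S_{-3/2} f = (405/64)x^4 + (27/2)x^2 - 7/2
(E_{-1} + ∇ + S_{-3/2}) f = (485/64)x^4 + (39/2)x^2 - 7
(D ∇ + (E_{-1} + ∇ + S_{-3/2})) f = (485/64)x^4 + (69/2)x^2 - 15x + 10
∇ (D ∇ + (E_{-1} + ∇ + S_{-3/2})) f = (485/16)x^3 - (1455/32)x^2 + (1589/16)x - 3653/64
D ∇ (D ∇ + (E_{-1} + ∇ + S_{-3/2})) f = (1455/16)x^2 - (1455/16)x + 1589/16
E_{-1} (D ∇ + (E_{-1} + ∇ + S_{-3/2})) f = (485/64)x^4 - (485/16)x^3 + (2559/32)x^2 - (1829/16)x + 4293/64
∇ (D ∇ + (E_{-1} + ∇ + S_{-3/2})) f = (485/16)x^3 - (1455/32)x^2 + (1589/16)x - 3653/64
S_{-3/2} (D ∇ + (E_{-1} + ∇ + S_{-3/2})) f = (39285/1024)x^4 + (621/8)x^2 + (45/2)x + 10
(E_{-1} + ∇ + S_{-3/2}) (D ∇ + (E_{-1} + ∇ + S_{-3/2})) f = (47045/1024)x^4 + (897/8)x^2 + (15/2)x + 20
(D ∇ + (E_{-1} + ∇ + S_{-3/2})) (D ∇ + (E_{-1} + ∇ + S_{-3/2})) f = (47045/1024)x^4 + (3249/16)x^2 - (1335/16)x + 1909/16

the image equals g(x) = (47045/1024)x^4 + (3249/16)x^2 - (1335/16)x + 1909/16


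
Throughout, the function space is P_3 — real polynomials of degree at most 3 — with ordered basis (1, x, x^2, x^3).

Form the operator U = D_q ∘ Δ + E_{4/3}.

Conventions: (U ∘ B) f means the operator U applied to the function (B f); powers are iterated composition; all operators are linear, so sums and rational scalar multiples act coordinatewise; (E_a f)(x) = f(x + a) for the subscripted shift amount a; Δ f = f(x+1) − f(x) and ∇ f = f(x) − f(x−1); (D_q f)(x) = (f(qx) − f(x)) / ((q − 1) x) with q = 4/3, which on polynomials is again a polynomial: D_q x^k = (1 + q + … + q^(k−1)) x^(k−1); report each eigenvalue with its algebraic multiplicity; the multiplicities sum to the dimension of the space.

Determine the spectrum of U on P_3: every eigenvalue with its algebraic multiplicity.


λ = 1 (multiplicity 4)

image of 1: 1
image of x: x + 4/3
image of x^2: x^2 + (8/3)x + 34/9
image of x^3: x^3 + 4x^2 + (37/3)x + 145/27
the matrix is upper triangular; its diagonal is (1, 1, 1, 1)
for a triangular matrix the eigenvalues are the diagonal entries, with algebraic multiplicity their repetition count


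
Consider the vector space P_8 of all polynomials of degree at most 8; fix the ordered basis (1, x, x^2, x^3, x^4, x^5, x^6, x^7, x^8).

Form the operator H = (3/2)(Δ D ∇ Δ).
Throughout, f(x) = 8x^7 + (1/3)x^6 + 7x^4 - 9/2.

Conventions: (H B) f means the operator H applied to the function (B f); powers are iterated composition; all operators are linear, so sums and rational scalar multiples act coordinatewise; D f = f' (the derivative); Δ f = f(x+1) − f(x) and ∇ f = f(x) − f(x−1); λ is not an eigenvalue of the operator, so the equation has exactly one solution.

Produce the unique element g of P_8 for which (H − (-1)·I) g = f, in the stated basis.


write g with unknown coordinates in the stated basis and equate coefficients in (H − (-1)·I) g = f
solving from the highest basis element down gives g = 8x^7 + (1/3)x^6 + 7x^4 - 10080x^3 - 15300x^2 - 15300x - 10773/2
check: H g = 10080x^3 + 15300x^2 + 15300x + 5382
so H g − (-1)·g = 8x^7 + (1/3)x^6 + 7x^4 - 9/2 = f ✓

the result is g(x) = 8x^7 + (1/3)x^6 + 7x^4 - 10080x^3 - 15300x^2 - 15300x - 10773/2
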